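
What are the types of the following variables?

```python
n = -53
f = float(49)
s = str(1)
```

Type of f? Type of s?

f is float; s is str

float, str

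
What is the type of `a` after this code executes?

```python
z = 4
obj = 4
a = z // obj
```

int // int returns int (4 // 4 = 1)

int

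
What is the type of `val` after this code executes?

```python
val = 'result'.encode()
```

str.encode() returns bytes

bytes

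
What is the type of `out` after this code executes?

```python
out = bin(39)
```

bin() returns str representation

str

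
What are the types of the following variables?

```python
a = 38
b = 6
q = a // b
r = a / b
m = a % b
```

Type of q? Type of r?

int // int returns int; int / int returns float

int, float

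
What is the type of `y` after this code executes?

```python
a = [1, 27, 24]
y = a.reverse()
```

list.reverse() returns None

NoneType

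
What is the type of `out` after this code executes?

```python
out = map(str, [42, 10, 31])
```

map() returns a map iterator object

map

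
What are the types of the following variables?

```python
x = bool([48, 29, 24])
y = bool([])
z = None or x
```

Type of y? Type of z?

bool() returns bool; None or <bool> returns the bool

bool, bool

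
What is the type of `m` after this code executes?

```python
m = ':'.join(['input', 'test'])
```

str.join() returns str

str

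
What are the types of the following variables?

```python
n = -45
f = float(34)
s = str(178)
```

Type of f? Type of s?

f is float; s is str

float, str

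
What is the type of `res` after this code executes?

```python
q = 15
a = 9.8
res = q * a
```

int * float returns float (15 * 9.8 = 147.0)

float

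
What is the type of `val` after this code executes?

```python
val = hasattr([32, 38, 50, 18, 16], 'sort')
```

hasattr() returns bool

bool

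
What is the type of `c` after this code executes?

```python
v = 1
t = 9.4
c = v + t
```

int + float returns float (1 + 9.4 = 10.4)

float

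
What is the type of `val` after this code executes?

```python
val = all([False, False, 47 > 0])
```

all() returns bool

bool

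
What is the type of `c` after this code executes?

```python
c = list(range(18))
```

list(range(...)) returns list

list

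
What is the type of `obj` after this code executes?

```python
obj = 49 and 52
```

'and' returns the last value when all truthy (52, which is int)

int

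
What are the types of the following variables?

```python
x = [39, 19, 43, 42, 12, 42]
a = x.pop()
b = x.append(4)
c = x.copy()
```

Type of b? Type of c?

list.append() returns None; list.copy() returns list

NoneType, list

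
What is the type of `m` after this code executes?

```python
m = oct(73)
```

oct() returns str representation

str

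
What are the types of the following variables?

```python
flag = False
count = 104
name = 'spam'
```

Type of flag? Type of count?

flag is bool; count is int

bool, int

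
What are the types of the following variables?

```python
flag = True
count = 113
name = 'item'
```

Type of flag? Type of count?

flag is bool; count is int

bool, int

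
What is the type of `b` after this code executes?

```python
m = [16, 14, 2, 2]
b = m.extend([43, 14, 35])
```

list.extend() returns None

NoneType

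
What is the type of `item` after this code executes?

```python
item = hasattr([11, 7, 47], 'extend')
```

hasattr() returns bool

bool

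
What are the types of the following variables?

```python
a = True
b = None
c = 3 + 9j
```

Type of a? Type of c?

a is bool; c is complex

bool, complex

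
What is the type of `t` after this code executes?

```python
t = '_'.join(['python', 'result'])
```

str.join() returns str

str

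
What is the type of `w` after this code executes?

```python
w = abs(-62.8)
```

abs() of float returns float

float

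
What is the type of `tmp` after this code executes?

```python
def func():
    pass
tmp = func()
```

A function with no return statement returns None

NoneType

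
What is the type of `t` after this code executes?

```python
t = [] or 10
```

'or' returns first truthy value (10, which is int)

int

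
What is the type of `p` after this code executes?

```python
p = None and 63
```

'and' returns first falsy value (None)

NoneType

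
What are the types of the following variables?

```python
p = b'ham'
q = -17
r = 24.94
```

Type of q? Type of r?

q is int; r is float

int, float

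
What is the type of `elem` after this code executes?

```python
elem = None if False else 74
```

Ternary: condition is False, else branch (74) taken → int

int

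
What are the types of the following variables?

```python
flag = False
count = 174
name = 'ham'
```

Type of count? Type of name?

count is int; name is str

int, str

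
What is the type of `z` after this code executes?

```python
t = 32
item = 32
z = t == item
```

Equality comparison returns bool

bool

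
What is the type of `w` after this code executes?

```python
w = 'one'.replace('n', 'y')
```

str.replace() returns str

str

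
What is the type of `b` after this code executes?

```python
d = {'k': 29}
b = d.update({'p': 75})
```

dict.update() returns None

NoneType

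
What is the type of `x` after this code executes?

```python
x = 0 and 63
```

'and' returns the first falsy value (0, which is int)

int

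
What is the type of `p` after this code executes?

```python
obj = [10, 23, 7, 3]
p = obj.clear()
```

list.clear() returns None

NoneType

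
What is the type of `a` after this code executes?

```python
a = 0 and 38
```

'and' returns the first falsy value (0, which is int)

int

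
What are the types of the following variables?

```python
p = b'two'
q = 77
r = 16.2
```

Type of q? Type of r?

q is int; r is float

int, float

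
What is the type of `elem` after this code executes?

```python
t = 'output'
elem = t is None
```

'is' comparison returns bool

bool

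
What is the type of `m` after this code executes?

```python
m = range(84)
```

range() returns a range object

range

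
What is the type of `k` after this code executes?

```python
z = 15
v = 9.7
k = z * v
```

int * float returns float (15 * 9.7 = 145.5)

float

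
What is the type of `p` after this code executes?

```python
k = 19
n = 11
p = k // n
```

int // int returns int (19 // 11 = 1)

int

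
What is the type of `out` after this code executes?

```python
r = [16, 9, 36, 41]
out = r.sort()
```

list.sort() returns None (sorts in place)

NoneType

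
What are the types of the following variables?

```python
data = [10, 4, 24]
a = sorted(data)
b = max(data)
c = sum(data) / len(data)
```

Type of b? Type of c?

max of ints returns int; int / int returns float

int, float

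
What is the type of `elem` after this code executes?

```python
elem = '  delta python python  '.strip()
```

str.strip() returns str

str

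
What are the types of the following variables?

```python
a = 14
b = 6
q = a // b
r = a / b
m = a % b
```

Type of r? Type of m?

int / int returns float; int % int returns int

float, int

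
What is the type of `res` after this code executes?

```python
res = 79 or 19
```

'or' returns the first truthy value (79, which is int)

int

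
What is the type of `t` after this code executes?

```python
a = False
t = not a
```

'not' always returns bool

bool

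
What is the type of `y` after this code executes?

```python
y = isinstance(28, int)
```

isinstance() returns bool

bool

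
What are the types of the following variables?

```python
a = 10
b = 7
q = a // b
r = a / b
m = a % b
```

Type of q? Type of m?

int // int returns int; int % int returns int

int, int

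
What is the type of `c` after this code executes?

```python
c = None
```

None has type NoneType

NoneType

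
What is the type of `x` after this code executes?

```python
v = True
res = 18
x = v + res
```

bool + int returns int (True is 1, so 1 + 18 = 19)

int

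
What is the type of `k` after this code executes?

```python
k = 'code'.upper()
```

str.upper() returns str

str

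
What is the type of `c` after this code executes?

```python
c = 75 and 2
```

'and' returns the last value when all truthy (2, which is int)

int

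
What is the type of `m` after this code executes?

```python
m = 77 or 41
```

'or' returns the first truthy value (77, which is int)

int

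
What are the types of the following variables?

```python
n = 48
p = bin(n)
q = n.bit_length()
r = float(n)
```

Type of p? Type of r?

bin() returns str; float() returns float

str, float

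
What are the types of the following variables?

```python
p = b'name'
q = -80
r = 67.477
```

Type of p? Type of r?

p is bytes; r is float

bytes, float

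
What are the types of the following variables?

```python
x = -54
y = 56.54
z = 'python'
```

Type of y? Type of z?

y is float; z is str

float, str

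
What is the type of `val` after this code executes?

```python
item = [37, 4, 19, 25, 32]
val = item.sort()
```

list.sort() returns None (sorts in place)

NoneType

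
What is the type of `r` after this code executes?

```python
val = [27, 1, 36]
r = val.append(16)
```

list.append() returns None (mutates in place)

NoneType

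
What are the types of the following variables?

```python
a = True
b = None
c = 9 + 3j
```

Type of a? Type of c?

a is bool; c is complex

bool, complex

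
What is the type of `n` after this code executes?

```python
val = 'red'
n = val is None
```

'is' comparison returns bool

bool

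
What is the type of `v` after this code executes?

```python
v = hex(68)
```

hex() returns str representation

str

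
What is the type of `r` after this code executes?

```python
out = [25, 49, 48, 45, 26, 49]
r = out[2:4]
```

Slicing a list always returns a list

list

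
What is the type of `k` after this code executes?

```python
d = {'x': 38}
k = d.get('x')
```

dict.get() returns the value (int) when key is found

int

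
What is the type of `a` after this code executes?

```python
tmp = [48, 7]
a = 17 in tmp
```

'in' operator returns bool

bool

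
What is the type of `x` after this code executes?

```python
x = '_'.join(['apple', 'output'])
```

str.join() returns str

str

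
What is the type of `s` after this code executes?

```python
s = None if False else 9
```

Ternary: condition is False, else branch (9) taken → int

int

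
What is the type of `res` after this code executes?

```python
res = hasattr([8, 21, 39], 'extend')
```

hasattr() returns bool

bool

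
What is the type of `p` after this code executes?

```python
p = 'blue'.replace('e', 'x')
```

str.replace() returns str

str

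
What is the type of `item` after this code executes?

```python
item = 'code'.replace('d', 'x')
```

str.replace() returns str

str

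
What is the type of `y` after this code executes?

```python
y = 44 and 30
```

'and' returns the last value when all truthy (30, which is int)

int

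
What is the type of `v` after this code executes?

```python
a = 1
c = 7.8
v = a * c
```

int * float returns float (1 * 7.8 = 7.8)

float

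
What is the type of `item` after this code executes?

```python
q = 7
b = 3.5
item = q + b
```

int + float returns float (7 + 3.5 = 10.5)

float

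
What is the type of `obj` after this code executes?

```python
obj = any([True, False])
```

any() returns bool

bool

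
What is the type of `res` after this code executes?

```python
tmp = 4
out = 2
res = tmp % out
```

int % int returns int (4 % 2 = 0)

int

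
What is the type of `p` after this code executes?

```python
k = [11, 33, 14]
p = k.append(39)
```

list.append() returns None (mutates in place)

NoneType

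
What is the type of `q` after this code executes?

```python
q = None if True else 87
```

Ternary: condition is True, if branch (None) taken → NoneType

NoneType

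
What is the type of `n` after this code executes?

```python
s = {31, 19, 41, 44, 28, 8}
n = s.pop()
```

Popping from a set of ints returns int

int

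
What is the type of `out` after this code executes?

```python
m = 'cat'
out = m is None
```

'is' comparison returns bool

bool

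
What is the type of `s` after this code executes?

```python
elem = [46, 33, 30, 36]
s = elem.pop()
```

list.pop() returns the popped element (int here)

int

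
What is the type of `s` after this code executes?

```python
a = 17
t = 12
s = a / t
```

int / int always returns float in Python 3 (17 / 12 = 1.41667)

float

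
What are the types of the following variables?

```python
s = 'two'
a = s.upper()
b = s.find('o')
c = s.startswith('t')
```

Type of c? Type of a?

str.startswith() returns bool; str.upper() returns str

bool, str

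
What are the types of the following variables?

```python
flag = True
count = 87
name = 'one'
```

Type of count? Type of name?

count is int; name is str

int, str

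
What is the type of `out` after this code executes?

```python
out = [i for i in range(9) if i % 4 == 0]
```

A list comprehension [...] produces a list

list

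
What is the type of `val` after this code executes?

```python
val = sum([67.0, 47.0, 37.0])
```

sum() of floats returns float

float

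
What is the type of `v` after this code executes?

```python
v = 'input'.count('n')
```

str.count() returns int

int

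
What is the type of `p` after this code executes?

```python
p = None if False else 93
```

Ternary: condition is False, else branch (93) taken → int

int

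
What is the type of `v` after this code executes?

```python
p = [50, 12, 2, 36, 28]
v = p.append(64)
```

list.append() returns None (mutates in place)

NoneType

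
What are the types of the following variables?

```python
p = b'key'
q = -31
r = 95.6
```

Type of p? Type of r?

p is bytes; r is float

bytes, float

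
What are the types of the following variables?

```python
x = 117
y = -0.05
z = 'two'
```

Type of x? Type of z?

x is int; z is str

int, str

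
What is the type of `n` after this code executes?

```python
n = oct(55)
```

oct() returns str representation

str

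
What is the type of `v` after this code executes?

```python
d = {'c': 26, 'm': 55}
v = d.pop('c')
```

dict.pop() returns the value (int)

int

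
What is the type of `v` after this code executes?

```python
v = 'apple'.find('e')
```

str.find() returns int (index, or -1)

int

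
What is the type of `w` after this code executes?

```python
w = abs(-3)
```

abs() of int returns int

int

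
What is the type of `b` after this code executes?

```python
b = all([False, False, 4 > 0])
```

all() returns bool

bool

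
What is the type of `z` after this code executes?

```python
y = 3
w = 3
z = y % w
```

int % int returns int (3 % 3 = 0)

int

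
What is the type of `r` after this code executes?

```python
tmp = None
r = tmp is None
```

'is' comparison returns bool

bool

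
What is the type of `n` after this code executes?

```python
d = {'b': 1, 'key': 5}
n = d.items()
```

dict.items() returns a dict_items view

dict_items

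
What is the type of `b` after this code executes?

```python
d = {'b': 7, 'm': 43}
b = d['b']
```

Accessing dict[str, int] with key 'b' returns int value 7

int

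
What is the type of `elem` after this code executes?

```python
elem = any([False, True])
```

any() returns bool

bool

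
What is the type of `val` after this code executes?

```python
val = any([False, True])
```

any() returns bool

bool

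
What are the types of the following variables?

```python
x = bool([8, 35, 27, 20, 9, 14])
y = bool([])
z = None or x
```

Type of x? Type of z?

bool() returns bool; None or <bool> returns the bool

bool, bool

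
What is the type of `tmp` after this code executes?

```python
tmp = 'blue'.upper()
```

str.upper() returns str

str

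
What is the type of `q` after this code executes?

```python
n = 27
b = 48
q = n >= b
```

Comparison operators return bool

bool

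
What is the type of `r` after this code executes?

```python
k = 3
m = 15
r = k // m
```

int // int returns int (3 // 15 = 0)

int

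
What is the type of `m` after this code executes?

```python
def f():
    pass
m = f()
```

A function with no return statement returns None

NoneType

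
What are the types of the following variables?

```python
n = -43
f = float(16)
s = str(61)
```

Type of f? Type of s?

f is float; s is str

float, str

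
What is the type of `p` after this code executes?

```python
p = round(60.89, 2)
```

round() with ndigits arg returns float

float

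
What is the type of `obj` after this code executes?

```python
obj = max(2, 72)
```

max() of ints returns int

int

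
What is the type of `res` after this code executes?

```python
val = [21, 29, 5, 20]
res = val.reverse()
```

list.reverse() returns None

NoneType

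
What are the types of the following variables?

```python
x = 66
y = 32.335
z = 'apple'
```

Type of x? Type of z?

x is int; z is str

int, str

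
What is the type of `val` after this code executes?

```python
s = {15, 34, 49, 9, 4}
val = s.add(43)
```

set.add() returns None (mutates in place)

NoneType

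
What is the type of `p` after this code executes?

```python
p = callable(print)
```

callable() returns bool

bool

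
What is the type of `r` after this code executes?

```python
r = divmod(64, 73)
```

divmod() returns a tuple (quotient, remainder)

tuple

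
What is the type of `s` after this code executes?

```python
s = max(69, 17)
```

max() of ints returns int

int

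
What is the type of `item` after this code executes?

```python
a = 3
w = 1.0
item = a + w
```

int + float returns float (3 + 1.0 = 4.0)

float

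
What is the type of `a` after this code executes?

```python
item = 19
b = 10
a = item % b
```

int % int returns int (19 % 10 = 9)

int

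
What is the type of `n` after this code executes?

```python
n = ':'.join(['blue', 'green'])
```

str.join() returns str

str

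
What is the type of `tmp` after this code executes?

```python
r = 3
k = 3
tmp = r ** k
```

int ** positive int returns int (3 ** 3 = 27)

int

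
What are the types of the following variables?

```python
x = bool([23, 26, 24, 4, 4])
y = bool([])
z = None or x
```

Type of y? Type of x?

bool() returns bool; bool() returns bool

bool, bool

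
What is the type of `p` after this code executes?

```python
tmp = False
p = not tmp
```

'not' always returns bool

bool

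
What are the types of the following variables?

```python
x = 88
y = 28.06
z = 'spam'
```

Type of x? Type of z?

x is int; z is str

int, str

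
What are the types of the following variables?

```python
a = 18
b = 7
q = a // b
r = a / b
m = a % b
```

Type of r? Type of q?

int / int returns float; int // int returns int

float, int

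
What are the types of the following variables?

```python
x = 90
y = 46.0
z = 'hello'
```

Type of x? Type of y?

x is int; y is float

int, float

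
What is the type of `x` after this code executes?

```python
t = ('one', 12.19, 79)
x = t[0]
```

Index 0 of tuple is 'one' which is str

str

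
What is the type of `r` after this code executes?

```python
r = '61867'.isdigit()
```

str.isdigit() returns bool

bool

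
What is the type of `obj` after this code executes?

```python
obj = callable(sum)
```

callable() returns bool

bool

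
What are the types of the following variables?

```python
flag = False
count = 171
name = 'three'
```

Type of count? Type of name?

count is int; name is str

int, str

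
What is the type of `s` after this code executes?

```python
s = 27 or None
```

'or' returns first truthy value (27, int)

int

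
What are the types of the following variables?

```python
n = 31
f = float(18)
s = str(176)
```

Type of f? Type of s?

f is float; s is str

float, str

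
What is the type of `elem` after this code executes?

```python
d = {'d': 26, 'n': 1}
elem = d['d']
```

Accessing dict[str, int] with key 'd' returns int value 26

int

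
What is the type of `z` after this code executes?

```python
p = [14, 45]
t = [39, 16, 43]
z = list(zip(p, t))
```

list(zip(...)) returns a list of tuples

list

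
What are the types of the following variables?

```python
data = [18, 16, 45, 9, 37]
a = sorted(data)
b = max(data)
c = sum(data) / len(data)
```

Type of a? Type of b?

sorted() returns list; max of ints returns int

list, int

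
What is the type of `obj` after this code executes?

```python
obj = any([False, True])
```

any() returns bool

bool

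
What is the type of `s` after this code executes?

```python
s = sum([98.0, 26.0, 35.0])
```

sum() of floats returns float

float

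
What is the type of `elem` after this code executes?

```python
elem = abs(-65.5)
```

abs() of float returns float

float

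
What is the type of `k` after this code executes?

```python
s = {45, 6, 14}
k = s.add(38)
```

set.add() returns None (mutates in place)

NoneType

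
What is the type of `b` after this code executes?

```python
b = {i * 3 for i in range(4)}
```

A set comprehension {expr for x in iterable} produces a set

set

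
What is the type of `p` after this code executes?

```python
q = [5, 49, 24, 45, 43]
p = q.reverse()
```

list.reverse() returns None

NoneType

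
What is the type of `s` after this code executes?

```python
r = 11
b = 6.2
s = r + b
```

int + float returns float (11 + 6.2 = 17.2)

float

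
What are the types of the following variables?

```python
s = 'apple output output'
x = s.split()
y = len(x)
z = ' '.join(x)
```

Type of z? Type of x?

str.join() returns str; str.split() returns list

str, list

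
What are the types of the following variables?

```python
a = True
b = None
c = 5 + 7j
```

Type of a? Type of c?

a is bool; c is complex

bool, complex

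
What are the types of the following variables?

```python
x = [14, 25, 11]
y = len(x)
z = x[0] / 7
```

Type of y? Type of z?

len() returns int; int / int returns float

int, float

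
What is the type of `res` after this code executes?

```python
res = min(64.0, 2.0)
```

min() of floats returns float

float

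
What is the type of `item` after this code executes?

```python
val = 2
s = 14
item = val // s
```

int // int returns int (2 // 14 = 0)

int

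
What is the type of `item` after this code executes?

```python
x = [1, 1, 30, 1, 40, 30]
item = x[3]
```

Indexing a list of ints returns int (x[3] = 1)

int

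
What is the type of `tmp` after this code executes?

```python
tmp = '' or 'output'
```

'or' returns first truthy value ('output', which is str)

str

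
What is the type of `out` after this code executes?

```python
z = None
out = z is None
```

'is' comparison returns bool

bool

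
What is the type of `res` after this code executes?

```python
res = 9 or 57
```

'or' returns the first truthy value (9, which is int)

int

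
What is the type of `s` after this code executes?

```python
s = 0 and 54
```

'and' returns the first falsy value (0, which is int)

int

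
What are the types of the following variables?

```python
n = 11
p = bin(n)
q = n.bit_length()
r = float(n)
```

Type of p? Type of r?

bin() returns str; float() returns float

str, float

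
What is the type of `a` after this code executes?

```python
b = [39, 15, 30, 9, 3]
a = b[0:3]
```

Slicing a list always returns a list

list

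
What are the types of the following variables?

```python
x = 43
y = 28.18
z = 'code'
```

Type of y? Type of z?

y is float; z is str

float, str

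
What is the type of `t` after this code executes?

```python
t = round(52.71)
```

round() with no ndigits arg returns int

int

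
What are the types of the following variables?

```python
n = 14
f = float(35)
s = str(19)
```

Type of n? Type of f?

n is int; f is float

int, float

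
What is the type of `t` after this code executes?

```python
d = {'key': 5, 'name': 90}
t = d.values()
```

.values() returns a dict_values view object

dict_values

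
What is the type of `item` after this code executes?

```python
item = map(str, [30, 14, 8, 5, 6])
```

map() returns a map iterator object

map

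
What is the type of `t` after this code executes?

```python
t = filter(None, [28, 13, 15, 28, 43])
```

filter() returns a filter iterator object

filter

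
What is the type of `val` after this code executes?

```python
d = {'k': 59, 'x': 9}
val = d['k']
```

Accessing dict[str, int] with key 'k' returns int value 59

int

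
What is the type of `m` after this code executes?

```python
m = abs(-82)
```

abs() of int returns int

int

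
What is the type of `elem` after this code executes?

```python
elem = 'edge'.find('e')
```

str.find() returns int (index, or -1)

int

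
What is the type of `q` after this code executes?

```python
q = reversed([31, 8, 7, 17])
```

reversed() on a list returns a list_reverseiterator

list_reverseiterator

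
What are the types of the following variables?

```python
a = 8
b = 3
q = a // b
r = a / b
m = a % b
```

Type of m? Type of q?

int % int returns int; int // int returns int

int, int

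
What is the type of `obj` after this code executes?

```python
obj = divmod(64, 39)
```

divmod() returns a tuple (quotient, remainder)

tuple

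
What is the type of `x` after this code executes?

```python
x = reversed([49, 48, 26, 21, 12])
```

reversed() on a list returns a list_reverseiterator

list_reverseiterator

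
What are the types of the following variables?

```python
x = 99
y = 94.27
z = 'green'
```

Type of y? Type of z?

y is float; z is str

float, str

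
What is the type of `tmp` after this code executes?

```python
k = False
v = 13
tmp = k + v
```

bool + int returns int (False is 0, so 0 + 13 = 13)

int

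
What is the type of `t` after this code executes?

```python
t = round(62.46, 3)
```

round() with ndigits arg returns float

float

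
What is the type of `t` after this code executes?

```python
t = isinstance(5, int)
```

isinstance() returns bool

bool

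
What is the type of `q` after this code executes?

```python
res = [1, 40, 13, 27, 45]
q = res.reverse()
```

list.reverse() returns None

NoneType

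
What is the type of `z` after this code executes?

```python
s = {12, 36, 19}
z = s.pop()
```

Popping from a set of ints returns int

int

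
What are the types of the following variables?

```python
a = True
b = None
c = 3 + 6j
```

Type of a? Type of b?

a is bool; b is NoneType

bool, NoneType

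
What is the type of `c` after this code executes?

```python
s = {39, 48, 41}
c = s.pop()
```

Popping from a set of ints returns int

int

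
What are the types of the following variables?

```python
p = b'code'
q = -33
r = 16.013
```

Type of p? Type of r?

p is bytes; r is float

bytes, float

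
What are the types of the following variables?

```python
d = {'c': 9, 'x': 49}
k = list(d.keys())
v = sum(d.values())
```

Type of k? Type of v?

list(...) returns list; sum of int values returns int

list, int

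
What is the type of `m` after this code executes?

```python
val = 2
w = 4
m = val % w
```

int % int returns int (2 % 4 = 2)

int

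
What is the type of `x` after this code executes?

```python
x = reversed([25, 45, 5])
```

reversed() on a list returns a list_reverseiterator

list_reverseiterator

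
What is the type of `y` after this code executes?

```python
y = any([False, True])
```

any() returns bool

bool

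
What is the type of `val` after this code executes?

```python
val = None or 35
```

'or' with None returns the other value (35, int)

int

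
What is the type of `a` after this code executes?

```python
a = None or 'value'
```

'or' with None returns the other value ('value', str)

str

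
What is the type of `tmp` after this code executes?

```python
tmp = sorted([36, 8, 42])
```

sorted() always returns list

list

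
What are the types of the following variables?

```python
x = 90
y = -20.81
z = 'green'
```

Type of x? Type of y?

x is int; y is float

int, float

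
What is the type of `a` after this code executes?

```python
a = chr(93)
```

chr() returns str (single character)

str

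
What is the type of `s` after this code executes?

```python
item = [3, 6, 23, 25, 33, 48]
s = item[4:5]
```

Slicing a list always returns a list

list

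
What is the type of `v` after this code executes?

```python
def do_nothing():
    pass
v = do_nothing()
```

A function with no return statement returns None

NoneType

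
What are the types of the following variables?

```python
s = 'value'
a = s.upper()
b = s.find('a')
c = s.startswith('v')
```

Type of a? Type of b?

str.upper() returns str; str.find() returns int

str, int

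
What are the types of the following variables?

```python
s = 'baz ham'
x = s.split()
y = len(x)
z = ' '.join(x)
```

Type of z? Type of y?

str.join() returns str; len() returns int

str, int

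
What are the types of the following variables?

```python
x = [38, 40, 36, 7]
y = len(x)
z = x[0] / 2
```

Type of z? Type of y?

int / int returns float; len() returns int

float, int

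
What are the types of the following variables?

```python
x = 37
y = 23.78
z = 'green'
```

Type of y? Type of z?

y is float; z is str

float, str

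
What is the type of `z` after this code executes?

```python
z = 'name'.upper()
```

str.upper() returns str

str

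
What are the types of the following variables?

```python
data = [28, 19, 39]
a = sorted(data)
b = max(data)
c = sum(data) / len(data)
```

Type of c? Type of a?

int / int returns float; sorted() returns list

float, list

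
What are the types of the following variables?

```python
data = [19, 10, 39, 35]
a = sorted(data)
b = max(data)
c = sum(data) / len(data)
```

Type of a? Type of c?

sorted() returns list; int / int returns float

list, float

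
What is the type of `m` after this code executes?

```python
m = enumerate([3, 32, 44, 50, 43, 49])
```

enumerate() returns an enumerate iterator object

enumerate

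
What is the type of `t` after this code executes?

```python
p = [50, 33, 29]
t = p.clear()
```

list.clear() returns None

NoneType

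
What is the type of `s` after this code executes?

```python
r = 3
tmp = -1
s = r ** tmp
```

int ** negative int returns float

float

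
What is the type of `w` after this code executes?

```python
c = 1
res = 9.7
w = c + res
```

int + float returns float (1 + 9.7 = 10.7)

float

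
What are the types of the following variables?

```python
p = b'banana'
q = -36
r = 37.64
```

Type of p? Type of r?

p is bytes; r is float

bytes, float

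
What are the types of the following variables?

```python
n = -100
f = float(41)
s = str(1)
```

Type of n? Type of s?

n is int; s is str

int, str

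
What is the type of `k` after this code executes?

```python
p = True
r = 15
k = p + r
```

bool + int returns int (True is 1, so 1 + 15 = 16)

int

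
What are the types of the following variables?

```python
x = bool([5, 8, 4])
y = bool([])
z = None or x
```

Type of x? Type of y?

bool() returns bool; bool() returns bool

bool, bool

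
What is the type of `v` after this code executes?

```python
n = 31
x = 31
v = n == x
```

Equality comparison returns bool

bool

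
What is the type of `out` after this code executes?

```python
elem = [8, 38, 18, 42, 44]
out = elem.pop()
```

list.pop() returns the popped element (int here)

int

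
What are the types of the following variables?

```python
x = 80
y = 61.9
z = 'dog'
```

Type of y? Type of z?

y is float; z is str

float, str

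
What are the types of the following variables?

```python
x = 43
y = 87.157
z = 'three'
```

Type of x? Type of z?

x is int; z is str

int, str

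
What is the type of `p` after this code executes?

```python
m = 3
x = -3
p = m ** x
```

int ** negative int returns float

float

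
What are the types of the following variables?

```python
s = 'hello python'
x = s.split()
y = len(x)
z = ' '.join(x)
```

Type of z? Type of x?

str.join() returns str; str.split() returns list

str, list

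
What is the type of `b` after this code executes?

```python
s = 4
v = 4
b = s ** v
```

int ** positive int returns int (4 ** 4 = 256)

int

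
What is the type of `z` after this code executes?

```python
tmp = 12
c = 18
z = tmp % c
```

int % int returns int (12 % 18 = 12)

int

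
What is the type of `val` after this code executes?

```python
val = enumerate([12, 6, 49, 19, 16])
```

enumerate() returns an enumerate iterator object

enumerate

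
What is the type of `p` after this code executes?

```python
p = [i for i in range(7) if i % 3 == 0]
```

A list comprehension [...] produces a list

list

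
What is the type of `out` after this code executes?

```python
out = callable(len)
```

callable() returns bool

bool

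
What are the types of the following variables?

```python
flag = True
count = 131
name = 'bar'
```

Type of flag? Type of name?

flag is bool; name is str

bool, str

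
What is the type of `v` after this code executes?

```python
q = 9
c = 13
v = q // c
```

int // int returns int (9 // 13 = 0)

int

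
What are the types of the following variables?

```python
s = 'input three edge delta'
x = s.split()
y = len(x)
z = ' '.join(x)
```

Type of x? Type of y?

str.split() returns list; len() returns int

list, int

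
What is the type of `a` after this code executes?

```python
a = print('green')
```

print() returns None

NoneType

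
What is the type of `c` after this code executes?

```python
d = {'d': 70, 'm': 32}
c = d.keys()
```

.keys() returns a dict_keys view object

dict_keys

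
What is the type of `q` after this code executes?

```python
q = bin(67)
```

bin() returns str representation

str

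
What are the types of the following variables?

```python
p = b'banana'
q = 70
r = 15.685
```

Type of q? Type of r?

q is int; r is float

int, float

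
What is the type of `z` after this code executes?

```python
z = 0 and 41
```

'and' returns the first falsy value (0, which is int)

int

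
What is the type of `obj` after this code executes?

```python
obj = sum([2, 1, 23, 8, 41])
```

sum() of ints returns int

int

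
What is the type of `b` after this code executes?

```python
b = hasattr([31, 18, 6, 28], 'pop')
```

hasattr() returns bool

bool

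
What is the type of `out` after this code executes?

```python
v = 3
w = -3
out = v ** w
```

int ** negative int returns float

float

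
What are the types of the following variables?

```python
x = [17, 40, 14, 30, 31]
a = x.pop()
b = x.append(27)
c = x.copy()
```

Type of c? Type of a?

list.copy() returns list; list.pop() returns the element (int)

list, int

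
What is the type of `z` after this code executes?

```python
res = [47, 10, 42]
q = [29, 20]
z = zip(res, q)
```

zip() returns a zip iterator object

zip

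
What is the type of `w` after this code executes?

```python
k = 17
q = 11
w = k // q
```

int // int returns int (17 // 11 = 1)

int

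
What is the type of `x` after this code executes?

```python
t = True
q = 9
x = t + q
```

bool + int returns int (True is 1, so 1 + 9 = 10)

int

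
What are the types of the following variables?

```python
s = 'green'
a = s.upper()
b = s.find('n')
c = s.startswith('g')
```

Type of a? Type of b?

str.upper() returns str; str.find() returns int

str, int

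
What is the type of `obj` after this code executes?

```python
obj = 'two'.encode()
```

str.encode() returns bytes

bytes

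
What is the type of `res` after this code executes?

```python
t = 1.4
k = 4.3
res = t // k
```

float // float returns float (floor division preserves float type)

float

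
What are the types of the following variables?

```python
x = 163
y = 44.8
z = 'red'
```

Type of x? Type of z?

x is int; z is str

int, str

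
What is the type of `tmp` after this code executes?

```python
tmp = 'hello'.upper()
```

str.upper() returns str

str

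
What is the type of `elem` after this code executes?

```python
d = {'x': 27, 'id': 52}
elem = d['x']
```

Accessing dict[str, int] with key 'x' returns int value 27

int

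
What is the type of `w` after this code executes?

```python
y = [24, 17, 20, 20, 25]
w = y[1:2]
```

Slicing a list always returns a list

list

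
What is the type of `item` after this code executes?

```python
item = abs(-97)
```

abs() of int returns int

int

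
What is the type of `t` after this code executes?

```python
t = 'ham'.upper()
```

str.upper() returns str

str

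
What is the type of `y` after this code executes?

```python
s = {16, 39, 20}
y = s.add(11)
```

set.add() returns None (mutates in place)

NoneType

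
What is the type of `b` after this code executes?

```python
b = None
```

None has type NoneType

NoneType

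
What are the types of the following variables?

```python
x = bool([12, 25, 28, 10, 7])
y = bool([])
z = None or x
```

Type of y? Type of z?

bool() returns bool; None or <bool> returns the bool

bool, bool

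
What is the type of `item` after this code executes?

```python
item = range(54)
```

range() returns a range object

range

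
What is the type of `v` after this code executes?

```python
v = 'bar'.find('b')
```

str.find() returns int (index, or -1)

int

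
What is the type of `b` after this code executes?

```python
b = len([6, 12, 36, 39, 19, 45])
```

len() always returns int

int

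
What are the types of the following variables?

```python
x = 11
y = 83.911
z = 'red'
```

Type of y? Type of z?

y is float; z is str

float, str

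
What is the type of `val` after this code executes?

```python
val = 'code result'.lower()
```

str.lower() returns str

str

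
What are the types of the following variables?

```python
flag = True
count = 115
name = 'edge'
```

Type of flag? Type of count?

flag is bool; count is int

bool, int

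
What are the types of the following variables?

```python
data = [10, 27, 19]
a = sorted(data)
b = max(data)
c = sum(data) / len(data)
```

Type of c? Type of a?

int / int returns float; sorted() returns list

float, list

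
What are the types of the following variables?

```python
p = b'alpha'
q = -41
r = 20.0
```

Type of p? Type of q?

p is bytes; q is int

bytes, int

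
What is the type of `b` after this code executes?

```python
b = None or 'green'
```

'or' with None returns the other value ('green', str)

str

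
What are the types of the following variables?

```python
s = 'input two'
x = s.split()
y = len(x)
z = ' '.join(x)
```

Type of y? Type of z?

len() returns int; str.join() returns str

int, str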